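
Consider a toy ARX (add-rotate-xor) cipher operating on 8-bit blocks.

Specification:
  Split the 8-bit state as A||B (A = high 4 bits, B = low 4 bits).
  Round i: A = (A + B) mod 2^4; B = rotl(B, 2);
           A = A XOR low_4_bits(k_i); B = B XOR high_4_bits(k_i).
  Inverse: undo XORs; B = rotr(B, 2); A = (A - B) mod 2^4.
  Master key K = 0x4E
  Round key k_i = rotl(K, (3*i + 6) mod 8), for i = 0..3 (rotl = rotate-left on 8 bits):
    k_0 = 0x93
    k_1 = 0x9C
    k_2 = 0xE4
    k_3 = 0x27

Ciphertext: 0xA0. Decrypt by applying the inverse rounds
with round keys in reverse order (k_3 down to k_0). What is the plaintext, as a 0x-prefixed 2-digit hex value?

0x16

s_0 = ciphertext = 0xA0
s_1 = InvRound(s_0, k_3) = 0x58
s_2 = InvRound(s_1, k_2) = 0x89
s_3 = InvRound(s_2, k_1) = 0x40
s_4 = InvRound(s_3, k_0) = 0x16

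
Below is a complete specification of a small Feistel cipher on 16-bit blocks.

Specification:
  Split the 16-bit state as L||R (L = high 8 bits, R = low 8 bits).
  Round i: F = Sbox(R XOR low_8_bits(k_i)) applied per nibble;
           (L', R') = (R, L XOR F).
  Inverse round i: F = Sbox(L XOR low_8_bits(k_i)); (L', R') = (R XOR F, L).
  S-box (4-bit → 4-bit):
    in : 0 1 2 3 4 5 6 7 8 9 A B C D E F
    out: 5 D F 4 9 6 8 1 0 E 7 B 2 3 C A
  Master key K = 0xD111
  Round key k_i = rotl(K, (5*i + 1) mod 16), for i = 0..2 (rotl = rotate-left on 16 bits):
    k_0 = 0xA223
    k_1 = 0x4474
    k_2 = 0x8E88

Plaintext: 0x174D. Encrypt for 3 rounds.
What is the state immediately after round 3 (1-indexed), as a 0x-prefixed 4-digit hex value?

0x87C1

s_0 = plaintext = 0x174D
s_1 = Round(s_0, k_0) = 0x4D9B
s_2 = Round(s_1, k_1) = 0x9B87
s_3 = Round(s_2, k_2) = 0x87C1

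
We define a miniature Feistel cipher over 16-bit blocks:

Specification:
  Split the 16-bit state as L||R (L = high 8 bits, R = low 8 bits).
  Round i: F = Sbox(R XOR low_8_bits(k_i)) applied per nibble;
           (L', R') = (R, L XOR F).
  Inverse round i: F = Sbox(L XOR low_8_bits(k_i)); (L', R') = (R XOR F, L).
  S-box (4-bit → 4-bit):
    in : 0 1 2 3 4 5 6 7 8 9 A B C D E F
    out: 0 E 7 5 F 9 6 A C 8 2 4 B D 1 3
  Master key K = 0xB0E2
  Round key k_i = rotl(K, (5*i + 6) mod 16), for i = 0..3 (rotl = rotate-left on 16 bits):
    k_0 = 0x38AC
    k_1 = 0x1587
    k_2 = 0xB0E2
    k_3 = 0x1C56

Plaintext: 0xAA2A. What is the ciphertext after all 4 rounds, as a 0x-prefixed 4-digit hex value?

0xB720

s_0 = plaintext = 0xAA2A
s_1 = Round(s_0, k_0) = 0x2A6C
s_2 = Round(s_1, k_1) = 0x6C3E
s_3 = Round(s_2, k_2) = 0x3EB7
s_4 = Round(s_3, k_3) = 0xB720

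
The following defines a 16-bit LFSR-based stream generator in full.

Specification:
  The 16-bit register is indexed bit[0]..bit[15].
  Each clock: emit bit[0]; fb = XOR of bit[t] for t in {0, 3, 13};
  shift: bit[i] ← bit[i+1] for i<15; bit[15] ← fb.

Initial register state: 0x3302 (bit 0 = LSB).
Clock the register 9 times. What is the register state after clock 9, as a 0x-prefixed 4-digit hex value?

reg_0 = 0x3302
clock 1: out=0, reg = 0x9981
clock 2: out=1, reg = 0xCCC0
clock 3: out=0, reg = 0x6660
clock 4: out=0, reg = 0xB330
clock 5: out=0, reg = 0xD998
clock 6: out=0, reg = 0xECCC
clock 7: out=0, reg = 0x7666
clock 8: out=0, reg = 0xBB33
clock 9: out=1, reg = 0x5D99

0x5D99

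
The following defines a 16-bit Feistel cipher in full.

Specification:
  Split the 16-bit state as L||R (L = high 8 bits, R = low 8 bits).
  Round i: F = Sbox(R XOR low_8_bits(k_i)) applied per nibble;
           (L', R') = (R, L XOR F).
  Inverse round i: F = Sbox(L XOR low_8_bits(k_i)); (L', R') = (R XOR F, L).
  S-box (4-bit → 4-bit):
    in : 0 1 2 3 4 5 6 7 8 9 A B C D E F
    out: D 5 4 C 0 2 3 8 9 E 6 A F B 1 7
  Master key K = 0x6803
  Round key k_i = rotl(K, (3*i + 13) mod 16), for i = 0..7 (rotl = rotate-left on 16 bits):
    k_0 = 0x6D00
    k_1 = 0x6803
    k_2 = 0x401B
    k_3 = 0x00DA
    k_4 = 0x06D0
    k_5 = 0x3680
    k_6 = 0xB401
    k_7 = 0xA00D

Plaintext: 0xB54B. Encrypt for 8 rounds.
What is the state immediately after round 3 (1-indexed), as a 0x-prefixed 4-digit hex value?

0xE4C8

s_0 = plaintext = 0xB54B
s_1 = Round(s_0, k_0) = 0x4BBF
s_2 = Round(s_1, k_1) = 0xBFE4
s_3 = Round(s_2, k_2) = 0xE4C8
s_4 = Round(s_3, k_3) = 0xC8B0
s_5 = Round(s_4, k_4) = 0xB0F5
s_6 = Round(s_5, k_5) = 0xF532
s_7 = Round(s_6, k_6) = 0x3239
s_8 = Round(s_7, k_7) = 0x39F2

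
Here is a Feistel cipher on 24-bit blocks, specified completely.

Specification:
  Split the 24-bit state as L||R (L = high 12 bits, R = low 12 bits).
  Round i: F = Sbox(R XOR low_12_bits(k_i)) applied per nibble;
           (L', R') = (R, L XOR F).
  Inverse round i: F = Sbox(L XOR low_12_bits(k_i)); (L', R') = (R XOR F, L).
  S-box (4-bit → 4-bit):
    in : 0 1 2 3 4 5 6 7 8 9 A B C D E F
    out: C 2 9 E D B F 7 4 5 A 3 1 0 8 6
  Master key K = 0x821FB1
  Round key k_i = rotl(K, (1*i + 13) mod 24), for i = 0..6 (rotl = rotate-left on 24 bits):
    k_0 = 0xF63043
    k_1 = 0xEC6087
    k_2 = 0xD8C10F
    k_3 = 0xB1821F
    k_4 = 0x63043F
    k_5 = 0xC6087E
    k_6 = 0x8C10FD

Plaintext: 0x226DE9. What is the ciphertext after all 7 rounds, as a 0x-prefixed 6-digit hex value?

s_0 = plaintext = 0x226DE9
s_1 = Round(s_0, k_0) = 0xDE928C
s_2 = Round(s_1, k_1) = 0x28C42A
s_3 = Round(s_2, k_2) = 0x42A917
s_4 = Round(s_3, k_3) = 0x9177EE
s_5 = Round(s_4, k_4) = 0x7EE715
s_6 = Round(s_5, k_5) = 0x71511D
s_7 = Round(s_6, k_6) = 0x11D599

0x11D599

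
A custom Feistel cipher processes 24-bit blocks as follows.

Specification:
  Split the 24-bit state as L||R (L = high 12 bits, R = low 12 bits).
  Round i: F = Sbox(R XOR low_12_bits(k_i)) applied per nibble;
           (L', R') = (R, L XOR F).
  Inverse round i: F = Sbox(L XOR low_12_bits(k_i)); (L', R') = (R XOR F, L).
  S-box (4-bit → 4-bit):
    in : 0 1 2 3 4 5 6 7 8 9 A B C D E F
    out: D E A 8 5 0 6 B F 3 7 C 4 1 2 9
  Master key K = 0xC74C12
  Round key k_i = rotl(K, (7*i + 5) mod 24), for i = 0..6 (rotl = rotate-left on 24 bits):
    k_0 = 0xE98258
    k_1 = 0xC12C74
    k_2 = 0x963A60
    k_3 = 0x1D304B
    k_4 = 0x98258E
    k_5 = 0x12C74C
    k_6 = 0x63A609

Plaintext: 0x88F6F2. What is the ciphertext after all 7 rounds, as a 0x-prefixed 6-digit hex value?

0x537923

s_0 = plaintext = 0x88F6F2
s_1 = Round(s_0, k_0) = 0x6F2DF8
s_2 = Round(s_1, k_1) = 0xDF8806
s_3 = Round(s_2, k_2) = 0x80679E
s_4 = Round(s_3, k_3) = 0x79E316
s_5 = Round(s_4, k_4) = 0x3161A1
s_6 = Round(s_5, k_5) = 0x1A1537
s_7 = Round(s_6, k_6) = 0x537923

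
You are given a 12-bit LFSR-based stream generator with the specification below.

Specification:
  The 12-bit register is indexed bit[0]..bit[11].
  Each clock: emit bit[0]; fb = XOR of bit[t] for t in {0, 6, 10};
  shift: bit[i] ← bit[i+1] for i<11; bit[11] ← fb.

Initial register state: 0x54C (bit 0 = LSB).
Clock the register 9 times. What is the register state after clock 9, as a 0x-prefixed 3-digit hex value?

reg_0 = 0x54C
clock 1: out=0, reg = 0x2A6
clock 2: out=0, reg = 0x153
clock 3: out=1, reg = 0x0A9
clock 4: out=1, reg = 0x854
clock 5: out=0, reg = 0xC2A
clock 6: out=0, reg = 0xE15
clock 7: out=1, reg = 0x70A
clock 8: out=0, reg = 0xB85
clock 9: out=1, reg = 0xDC2

0xDC2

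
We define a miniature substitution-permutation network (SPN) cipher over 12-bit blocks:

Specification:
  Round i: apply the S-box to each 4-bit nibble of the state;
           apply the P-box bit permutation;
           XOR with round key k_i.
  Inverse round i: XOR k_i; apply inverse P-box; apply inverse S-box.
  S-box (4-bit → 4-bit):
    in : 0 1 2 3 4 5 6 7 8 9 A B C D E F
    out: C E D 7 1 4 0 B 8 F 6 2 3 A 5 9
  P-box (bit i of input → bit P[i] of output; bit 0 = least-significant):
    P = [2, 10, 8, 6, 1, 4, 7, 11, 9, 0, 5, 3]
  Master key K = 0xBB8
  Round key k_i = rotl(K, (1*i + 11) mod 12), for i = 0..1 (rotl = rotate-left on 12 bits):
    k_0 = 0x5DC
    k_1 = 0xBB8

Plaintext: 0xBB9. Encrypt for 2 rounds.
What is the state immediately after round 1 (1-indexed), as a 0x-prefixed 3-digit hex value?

s_0 = plaintext = 0xBB9
s_1 = Round(s_0, k_0) = 0x089
s_2 = Round(s_1, k_1) = 0x6D4

0x089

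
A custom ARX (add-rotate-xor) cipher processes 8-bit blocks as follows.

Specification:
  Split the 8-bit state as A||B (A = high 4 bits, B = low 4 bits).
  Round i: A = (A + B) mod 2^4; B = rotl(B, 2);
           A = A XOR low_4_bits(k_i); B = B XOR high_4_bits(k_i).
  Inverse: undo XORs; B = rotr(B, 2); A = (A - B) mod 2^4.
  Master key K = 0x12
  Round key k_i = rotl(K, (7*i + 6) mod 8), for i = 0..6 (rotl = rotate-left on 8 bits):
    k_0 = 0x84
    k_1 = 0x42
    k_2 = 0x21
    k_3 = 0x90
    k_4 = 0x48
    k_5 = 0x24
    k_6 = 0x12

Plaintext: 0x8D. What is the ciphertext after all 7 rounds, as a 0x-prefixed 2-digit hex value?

0x77

s_0 = plaintext = 0x8D
s_1 = Round(s_0, k_0) = 0x1F
s_2 = Round(s_1, k_1) = 0x2B
s_3 = Round(s_2, k_2) = 0xCC
s_4 = Round(s_3, k_3) = 0x8A
s_5 = Round(s_4, k_4) = 0xAE
s_6 = Round(s_5, k_5) = 0xC9
s_7 = Round(s_6, k_6) = 0x77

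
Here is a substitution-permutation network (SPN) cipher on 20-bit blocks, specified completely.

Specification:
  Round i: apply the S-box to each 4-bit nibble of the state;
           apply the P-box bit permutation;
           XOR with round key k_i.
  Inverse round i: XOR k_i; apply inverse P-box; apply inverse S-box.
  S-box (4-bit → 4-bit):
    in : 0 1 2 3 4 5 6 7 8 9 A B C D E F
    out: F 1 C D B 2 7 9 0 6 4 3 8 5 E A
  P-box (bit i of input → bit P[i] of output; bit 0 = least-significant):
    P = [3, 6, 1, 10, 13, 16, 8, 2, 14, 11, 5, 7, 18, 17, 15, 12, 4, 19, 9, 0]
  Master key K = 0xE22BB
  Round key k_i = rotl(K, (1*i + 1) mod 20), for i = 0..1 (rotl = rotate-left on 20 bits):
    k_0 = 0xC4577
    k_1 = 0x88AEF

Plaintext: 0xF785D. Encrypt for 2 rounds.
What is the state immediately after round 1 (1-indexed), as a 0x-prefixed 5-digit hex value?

s_0 = plaintext = 0xF785D
s_1 = Round(s_0, k_0) = 0x1557C
s_2 = Round(s_1, k_1) = 0xAA6FB

0x1557C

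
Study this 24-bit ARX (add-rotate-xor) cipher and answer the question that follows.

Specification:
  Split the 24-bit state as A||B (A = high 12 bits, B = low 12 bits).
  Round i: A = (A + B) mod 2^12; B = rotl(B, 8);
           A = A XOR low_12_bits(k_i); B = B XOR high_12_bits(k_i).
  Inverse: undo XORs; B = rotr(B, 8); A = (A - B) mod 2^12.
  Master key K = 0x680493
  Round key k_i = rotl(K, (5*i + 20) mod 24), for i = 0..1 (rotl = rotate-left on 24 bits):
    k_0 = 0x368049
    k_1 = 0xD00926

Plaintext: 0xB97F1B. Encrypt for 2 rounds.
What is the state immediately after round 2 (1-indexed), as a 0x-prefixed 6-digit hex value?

s_0 = plaintext = 0xB97F1B
s_1 = Round(s_0, k_0) = 0xAFB899
s_2 = Round(s_1, k_1) = 0xAB2489

0xAB2489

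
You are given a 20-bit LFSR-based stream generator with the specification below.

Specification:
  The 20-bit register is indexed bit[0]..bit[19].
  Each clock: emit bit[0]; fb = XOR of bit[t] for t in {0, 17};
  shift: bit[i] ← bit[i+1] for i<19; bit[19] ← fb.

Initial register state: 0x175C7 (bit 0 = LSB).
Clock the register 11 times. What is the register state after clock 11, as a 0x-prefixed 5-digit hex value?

reg_0 = 0x175C7
clock 1: out=1, reg = 0x8BAE3
clock 2: out=1, reg = 0xC5D71
clock 3: out=1, reg = 0xE2EB8
clock 4: out=0, reg = 0xF175C
clock 5: out=0, reg = 0xF8BAE
clock 6: out=0, reg = 0xFC5D7
clock 7: out=1, reg = 0x7E2EB
clock 8: out=1, reg = 0x3F175
clock 9: out=1, reg = 0x1F8BA
clock 10: out=0, reg = 0x0FC5D
clock 11: out=1, reg = 0x87E2E

0x87E2E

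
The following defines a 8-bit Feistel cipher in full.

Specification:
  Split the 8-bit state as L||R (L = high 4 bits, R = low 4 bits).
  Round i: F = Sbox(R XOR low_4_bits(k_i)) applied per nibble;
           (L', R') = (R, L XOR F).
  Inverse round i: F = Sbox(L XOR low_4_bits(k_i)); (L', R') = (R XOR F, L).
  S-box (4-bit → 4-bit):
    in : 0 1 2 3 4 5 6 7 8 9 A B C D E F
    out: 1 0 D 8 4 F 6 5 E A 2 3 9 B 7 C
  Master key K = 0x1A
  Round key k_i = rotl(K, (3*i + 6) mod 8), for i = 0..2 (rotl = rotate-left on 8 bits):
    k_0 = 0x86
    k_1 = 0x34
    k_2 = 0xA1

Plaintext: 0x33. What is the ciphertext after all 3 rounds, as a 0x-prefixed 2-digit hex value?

0xD5

s_0 = plaintext = 0x33
s_1 = Round(s_0, k_0) = 0x3C
s_2 = Round(s_1, k_1) = 0xCD
s_3 = Round(s_2, k_2) = 0xD5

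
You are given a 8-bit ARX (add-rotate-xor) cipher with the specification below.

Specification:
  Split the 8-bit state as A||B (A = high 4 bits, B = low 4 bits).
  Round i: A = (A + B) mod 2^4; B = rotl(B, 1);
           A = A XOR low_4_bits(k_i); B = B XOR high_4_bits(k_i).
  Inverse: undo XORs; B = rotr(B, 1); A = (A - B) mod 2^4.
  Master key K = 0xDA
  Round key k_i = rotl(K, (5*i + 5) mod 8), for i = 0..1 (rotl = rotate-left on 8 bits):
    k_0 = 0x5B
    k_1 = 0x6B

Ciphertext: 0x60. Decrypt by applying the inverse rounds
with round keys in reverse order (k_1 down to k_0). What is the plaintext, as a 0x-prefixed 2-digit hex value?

s_0 = ciphertext = 0x60
s_1 = InvRound(s_0, k_1) = 0xA3
s_2 = InvRound(s_1, k_0) = 0xE3

0xE3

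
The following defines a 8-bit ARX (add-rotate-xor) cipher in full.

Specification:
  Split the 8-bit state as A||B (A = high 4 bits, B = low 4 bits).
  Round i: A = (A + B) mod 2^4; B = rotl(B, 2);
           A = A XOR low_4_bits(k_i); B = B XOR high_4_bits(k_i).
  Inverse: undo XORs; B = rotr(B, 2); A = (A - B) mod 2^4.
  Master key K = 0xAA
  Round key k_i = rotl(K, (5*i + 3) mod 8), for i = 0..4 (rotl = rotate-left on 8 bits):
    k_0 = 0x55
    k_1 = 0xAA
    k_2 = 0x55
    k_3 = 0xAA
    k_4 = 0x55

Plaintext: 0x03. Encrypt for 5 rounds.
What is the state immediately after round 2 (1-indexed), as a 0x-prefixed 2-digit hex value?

0x5C

s_0 = plaintext = 0x03
s_1 = Round(s_0, k_0) = 0x69
s_2 = Round(s_1, k_1) = 0x5C
s_3 = Round(s_2, k_2) = 0x46
s_4 = Round(s_3, k_3) = 0x03
s_5 = Round(s_4, k_4) = 0x69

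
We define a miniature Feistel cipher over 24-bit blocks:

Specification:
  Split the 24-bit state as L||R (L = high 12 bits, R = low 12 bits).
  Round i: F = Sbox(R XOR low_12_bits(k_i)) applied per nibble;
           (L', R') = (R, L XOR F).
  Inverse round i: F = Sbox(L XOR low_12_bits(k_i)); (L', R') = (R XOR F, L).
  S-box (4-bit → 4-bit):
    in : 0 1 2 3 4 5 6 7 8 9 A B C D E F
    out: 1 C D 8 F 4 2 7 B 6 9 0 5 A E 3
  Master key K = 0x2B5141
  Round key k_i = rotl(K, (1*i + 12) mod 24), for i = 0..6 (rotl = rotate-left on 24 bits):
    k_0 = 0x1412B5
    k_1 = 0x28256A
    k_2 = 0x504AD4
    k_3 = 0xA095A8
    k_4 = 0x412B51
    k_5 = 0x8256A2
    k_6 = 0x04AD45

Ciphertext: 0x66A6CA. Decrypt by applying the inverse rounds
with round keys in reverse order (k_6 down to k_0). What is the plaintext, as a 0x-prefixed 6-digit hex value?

s_0 = ciphertext = 0x66A6CA
s_1 = InvRound(s_0, k_6) = 0x61966A
s_2 = InvRound(s_1, k_5) = 0x76A619
s_3 = InvRound(s_2, k_4) = 0x39976A
s_4 = InvRound(s_3, k_3) = 0x5E6399
s_5 = InvRound(s_4, k_2) = 0x0145E6
s_6 = InvRound(s_5, k_1) = 0x198014
s_7 = InvRound(s_6, k_0) = 0x8CE198

0x8CE198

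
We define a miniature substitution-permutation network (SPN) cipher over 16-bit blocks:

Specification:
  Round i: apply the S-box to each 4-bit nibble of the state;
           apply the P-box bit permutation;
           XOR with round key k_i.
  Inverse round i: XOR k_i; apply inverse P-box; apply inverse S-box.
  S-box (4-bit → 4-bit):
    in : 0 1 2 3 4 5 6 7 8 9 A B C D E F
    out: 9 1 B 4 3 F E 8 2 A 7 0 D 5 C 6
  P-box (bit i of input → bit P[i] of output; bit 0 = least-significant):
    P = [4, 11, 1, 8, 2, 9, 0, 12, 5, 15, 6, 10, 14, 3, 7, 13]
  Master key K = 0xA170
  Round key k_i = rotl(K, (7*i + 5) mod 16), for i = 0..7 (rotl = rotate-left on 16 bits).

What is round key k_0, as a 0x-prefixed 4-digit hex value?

0x2E14

K = 0xA170
k_0 = rotl(K, (7*0+5) mod 16) = rotl(K, 5) = 0x2E14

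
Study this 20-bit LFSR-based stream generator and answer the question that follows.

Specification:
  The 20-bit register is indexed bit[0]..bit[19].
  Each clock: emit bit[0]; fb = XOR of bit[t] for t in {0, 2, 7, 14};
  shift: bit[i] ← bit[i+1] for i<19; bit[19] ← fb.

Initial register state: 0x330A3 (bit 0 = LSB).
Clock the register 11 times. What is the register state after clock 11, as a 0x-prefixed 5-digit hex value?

reg_0 = 0x330A3
clock 1: out=1, reg = 0x19851
clock 2: out=1, reg = 0x8CC28
clock 3: out=0, reg = 0xC6614
clock 4: out=0, reg = 0x6330A
clock 5: out=0, reg = 0x31985
clock 6: out=1, reg = 0x98CC2
clock 7: out=0, reg = 0xCC661
clock 8: out=1, reg = 0x66330
clock 9: out=0, reg = 0xB3198
clock 10: out=0, reg = 0xD98CC
clock 11: out=0, reg = 0x6CC66

0x6CC66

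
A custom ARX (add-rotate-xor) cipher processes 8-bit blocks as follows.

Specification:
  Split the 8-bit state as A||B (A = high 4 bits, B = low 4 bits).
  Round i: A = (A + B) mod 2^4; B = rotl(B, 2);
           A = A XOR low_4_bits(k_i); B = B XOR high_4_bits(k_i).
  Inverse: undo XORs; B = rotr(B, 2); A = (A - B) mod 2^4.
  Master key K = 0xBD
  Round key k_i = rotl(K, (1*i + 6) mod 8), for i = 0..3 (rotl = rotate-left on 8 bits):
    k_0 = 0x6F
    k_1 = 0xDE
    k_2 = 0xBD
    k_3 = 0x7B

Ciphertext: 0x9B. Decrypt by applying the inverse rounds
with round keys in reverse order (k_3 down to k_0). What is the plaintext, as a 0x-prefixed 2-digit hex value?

0xA6

s_0 = ciphertext = 0x9B
s_1 = InvRound(s_0, k_3) = 0xF3
s_2 = InvRound(s_1, k_2) = 0x02
s_3 = InvRound(s_2, k_1) = 0xFF
s_4 = InvRound(s_3, k_0) = 0xA6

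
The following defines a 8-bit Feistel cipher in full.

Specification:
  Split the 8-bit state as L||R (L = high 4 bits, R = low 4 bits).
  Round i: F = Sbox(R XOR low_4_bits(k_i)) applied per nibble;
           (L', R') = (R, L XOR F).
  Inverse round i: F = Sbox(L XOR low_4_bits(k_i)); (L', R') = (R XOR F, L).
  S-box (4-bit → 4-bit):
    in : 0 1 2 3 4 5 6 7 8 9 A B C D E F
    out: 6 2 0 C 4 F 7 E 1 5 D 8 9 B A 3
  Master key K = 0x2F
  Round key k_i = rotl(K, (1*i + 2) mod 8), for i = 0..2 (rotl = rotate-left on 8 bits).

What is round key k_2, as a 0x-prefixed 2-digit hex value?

K = 0x2F
k_0 = rotl(K, (1*0+2) mod 8) = rotl(K, 2) = 0xBC
k_1 = rotl(K, (1*1+2) mod 8) = rotl(K, 3) = 0x79
k_2 = rotl(K, (1*2+2) mod 8) = rotl(K, 4) = 0xF2

0xF2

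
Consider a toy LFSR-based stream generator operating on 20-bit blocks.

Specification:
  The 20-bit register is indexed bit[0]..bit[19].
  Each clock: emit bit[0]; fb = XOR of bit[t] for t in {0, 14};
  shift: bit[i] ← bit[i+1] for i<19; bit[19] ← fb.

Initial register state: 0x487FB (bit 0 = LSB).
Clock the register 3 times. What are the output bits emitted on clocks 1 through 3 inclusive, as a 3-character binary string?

110

reg_0 = 0x487FB
clock 1: out=1, reg = 0xA43FD
clock 2: out=1, reg = 0x521FE
clock 3: out=0, reg = 0x290FF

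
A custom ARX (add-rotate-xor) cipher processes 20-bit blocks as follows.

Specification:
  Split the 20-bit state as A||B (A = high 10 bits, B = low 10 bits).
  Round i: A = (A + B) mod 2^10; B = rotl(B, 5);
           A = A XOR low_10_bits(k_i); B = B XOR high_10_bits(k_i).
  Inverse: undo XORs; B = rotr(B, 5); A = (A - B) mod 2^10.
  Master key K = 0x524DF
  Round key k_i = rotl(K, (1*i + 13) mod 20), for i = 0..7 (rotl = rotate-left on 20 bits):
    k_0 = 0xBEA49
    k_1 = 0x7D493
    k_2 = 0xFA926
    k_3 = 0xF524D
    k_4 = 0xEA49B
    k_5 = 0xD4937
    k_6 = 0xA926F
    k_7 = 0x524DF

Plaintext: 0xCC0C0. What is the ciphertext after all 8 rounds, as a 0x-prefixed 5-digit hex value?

s_0 = plaintext = 0xCC0C0
s_1 = Round(s_0, k_0) = 0x6E6FC
s_2 = Round(s_1, k_1) = 0x09A62
s_3 = Round(s_2, k_2) = 0xEBBB9
s_4 = Round(s_3, k_3) = 0x4A8E9
s_5 = Round(s_4, k_4) = 0xA228E
s_6 = Round(s_5, k_5) = 0x08686
s_7 = Round(s_6, k_6) = 0x32270
s_8 = Round(s_7, k_7) = 0xF9F5A

0xF9F5A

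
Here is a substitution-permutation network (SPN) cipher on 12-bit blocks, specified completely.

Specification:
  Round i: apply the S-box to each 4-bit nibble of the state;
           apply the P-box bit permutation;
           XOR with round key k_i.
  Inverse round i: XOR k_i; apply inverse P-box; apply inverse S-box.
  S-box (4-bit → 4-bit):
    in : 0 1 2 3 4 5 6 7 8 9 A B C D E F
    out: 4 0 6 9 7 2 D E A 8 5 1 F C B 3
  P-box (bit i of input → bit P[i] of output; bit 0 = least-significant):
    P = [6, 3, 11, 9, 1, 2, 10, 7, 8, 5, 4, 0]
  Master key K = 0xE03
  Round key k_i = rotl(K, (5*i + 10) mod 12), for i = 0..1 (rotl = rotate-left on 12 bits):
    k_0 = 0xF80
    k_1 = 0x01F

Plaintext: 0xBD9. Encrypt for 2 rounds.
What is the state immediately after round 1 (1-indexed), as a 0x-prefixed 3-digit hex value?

s_0 = plaintext = 0xBD9
s_1 = Round(s_0, k_0) = 0x800
s_2 = Round(s_1, k_1) = 0xC3E

0x800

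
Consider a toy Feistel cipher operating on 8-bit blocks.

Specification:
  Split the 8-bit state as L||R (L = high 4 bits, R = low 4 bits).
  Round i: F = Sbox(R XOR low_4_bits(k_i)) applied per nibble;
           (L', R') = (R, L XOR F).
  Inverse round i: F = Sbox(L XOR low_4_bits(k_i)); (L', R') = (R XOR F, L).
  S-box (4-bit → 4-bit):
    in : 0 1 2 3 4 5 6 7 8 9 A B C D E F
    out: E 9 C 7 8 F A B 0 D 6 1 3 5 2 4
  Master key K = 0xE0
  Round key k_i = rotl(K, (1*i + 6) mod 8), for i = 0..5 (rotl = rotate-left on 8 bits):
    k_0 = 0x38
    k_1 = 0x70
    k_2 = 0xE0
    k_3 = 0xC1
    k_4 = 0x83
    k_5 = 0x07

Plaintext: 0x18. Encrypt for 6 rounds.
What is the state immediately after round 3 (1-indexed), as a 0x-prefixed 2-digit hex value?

s_0 = plaintext = 0x18
s_1 = Round(s_0, k_0) = 0x8F
s_2 = Round(s_1, k_1) = 0xFC
s_3 = Round(s_2, k_2) = 0xCC
s_4 = Round(s_3, k_3) = 0xC9
s_5 = Round(s_4, k_4) = 0x9A
s_6 = Round(s_5, k_5) = 0xAC

0xCC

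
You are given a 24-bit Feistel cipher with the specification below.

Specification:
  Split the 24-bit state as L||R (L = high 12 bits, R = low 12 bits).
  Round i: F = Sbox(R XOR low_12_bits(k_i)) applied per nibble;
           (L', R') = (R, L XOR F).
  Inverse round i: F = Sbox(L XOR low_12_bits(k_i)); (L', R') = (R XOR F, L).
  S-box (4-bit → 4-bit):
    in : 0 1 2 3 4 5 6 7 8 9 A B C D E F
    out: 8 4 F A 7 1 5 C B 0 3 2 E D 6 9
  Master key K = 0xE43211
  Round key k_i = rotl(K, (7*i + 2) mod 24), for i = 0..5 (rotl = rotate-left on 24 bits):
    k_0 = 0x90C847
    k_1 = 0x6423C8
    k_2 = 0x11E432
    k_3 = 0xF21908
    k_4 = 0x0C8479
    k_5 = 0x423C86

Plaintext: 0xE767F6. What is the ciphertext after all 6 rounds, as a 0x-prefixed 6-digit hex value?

0x78E25B

s_0 = plaintext = 0xE767F6
s_1 = Round(s_0, k_0) = 0x7F6752
s_2 = Round(s_1, k_1) = 0x7520F5
s_3 = Round(s_2, k_2) = 0x0F50BE
s_4 = Round(s_3, k_3) = 0x0BE0D0
s_5 = Round(s_4, k_4) = 0x0D078E
s_6 = Round(s_5, k_5) = 0x78E25B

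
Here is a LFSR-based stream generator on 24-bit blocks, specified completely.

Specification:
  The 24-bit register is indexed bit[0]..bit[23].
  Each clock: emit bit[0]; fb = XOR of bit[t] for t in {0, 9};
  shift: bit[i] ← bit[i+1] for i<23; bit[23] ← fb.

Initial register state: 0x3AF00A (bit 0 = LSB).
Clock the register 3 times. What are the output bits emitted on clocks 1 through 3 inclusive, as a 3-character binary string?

reg_0 = 0x3AF00A
clock 1: out=0, reg = 0x1D7805
clock 2: out=1, reg = 0x8EBC02
clock 3: out=0, reg = 0x475E01

010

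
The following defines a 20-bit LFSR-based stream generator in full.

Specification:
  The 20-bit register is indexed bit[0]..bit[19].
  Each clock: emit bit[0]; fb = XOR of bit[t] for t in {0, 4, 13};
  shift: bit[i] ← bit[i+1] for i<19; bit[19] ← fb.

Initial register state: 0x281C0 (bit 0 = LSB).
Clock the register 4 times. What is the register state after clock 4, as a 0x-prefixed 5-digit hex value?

0x8281C

reg_0 = 0x281C0
clock 1: out=0, reg = 0x140E0
clock 2: out=0, reg = 0x0A070
clock 3: out=0, reg = 0x05038
clock 4: out=0, reg = 0x8281C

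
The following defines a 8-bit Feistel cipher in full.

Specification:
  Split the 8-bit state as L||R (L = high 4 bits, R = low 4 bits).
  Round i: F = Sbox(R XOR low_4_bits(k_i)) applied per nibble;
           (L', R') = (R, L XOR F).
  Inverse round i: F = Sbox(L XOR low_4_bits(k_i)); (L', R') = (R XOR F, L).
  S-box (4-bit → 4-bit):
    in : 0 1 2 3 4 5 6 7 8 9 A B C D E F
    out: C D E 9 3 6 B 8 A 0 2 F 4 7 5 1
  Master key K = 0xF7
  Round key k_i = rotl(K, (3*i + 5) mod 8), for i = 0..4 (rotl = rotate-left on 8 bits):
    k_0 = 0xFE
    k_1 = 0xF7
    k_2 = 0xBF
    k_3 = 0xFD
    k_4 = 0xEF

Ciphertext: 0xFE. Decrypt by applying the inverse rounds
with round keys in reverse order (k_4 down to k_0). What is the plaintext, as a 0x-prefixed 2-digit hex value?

0xD4

s_0 = ciphertext = 0xFE
s_1 = InvRound(s_0, k_4) = 0x2F
s_2 = InvRound(s_1, k_3) = 0xE2
s_3 = InvRound(s_2, k_2) = 0xFE
s_4 = InvRound(s_3, k_1) = 0x4F
s_5 = InvRound(s_4, k_0) = 0xD4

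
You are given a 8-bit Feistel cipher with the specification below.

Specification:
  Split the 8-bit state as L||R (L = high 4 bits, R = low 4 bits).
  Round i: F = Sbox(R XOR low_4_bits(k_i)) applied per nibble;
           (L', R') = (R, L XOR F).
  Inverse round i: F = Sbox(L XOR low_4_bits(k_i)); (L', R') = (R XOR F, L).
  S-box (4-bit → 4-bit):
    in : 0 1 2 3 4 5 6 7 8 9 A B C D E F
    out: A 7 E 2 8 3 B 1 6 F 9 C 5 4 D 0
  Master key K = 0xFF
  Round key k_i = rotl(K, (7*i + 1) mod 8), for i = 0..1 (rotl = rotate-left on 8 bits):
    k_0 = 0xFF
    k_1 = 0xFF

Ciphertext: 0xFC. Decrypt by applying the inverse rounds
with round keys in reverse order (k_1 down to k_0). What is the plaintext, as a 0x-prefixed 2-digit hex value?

s_0 = ciphertext = 0xFC
s_1 = InvRound(s_0, k_1) = 0x6F
s_2 = InvRound(s_1, k_0) = 0x06

0x06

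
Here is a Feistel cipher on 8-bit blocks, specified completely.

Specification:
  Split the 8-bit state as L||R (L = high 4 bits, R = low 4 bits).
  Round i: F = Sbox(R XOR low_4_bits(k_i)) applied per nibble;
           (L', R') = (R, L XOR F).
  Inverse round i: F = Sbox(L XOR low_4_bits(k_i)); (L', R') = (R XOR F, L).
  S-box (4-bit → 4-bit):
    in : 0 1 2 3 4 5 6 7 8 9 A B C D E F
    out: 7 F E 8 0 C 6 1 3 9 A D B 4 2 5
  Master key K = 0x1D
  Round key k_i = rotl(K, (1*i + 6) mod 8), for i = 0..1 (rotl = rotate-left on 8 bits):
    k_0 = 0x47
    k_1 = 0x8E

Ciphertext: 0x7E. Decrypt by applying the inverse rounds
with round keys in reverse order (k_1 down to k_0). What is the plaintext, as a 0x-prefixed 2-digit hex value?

s_0 = ciphertext = 0x7E
s_1 = InvRound(s_0, k_1) = 0x77
s_2 = InvRound(s_1, k_0) = 0x07

0x07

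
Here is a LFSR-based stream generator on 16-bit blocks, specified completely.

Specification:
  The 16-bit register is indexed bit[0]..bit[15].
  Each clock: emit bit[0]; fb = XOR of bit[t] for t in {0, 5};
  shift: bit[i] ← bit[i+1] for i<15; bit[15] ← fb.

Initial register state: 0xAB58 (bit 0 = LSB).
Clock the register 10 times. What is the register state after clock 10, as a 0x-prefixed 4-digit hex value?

reg_0 = 0xAB58
clock 1: out=0, reg = 0x55AC
clock 2: out=0, reg = 0xAAD6
clock 3: out=0, reg = 0x556B
clock 4: out=1, reg = 0x2AB5
clock 5: out=1, reg = 0x155A
clock 6: out=0, reg = 0x0AAD
clock 7: out=1, reg = 0x0556
clock 8: out=0, reg = 0x02AB
clock 9: out=1, reg = 0x0155
clock 10: out=1, reg = 0x80AA

0x80AA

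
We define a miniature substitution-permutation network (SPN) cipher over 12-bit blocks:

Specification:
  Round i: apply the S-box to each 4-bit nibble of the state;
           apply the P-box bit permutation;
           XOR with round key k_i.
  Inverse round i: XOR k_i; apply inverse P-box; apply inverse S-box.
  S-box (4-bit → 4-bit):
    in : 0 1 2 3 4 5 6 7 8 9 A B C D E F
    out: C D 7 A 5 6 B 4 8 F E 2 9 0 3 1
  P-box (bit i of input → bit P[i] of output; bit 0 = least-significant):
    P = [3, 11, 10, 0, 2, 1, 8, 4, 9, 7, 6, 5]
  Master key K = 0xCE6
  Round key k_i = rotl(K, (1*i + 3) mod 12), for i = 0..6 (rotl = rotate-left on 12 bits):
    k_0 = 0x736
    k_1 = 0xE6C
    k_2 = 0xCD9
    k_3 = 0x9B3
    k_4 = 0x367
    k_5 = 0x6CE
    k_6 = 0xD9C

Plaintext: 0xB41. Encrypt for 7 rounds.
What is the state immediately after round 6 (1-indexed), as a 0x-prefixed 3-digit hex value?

s_0 = plaintext = 0xB41
s_1 = Round(s_0, k_0) = 0x2BB
s_2 = Round(s_1, k_1) = 0x4AE
s_3 = Round(s_2, k_2) = 0x783
s_4 = Round(s_3, k_3) = 0x1E2
s_5 = Round(s_4, k_4) = 0xD09
s_6 = Round(s_5, k_5) = 0xBD7
s_7 = Round(s_6, k_6) = 0x91C

0xBD7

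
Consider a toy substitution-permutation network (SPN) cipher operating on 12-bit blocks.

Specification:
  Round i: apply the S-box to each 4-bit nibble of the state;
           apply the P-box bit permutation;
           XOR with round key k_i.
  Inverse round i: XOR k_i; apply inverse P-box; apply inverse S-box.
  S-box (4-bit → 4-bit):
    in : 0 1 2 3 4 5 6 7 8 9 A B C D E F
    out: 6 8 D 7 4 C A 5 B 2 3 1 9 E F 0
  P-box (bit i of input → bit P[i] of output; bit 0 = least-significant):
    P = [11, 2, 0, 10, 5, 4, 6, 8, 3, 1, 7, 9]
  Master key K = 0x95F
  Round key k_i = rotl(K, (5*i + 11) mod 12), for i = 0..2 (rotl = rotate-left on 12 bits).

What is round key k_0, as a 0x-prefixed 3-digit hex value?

0xCAF

K = 0x95F
k_0 = rotl(K, (5*0+11) mod 12) = rotl(K, 11) = 0xCAF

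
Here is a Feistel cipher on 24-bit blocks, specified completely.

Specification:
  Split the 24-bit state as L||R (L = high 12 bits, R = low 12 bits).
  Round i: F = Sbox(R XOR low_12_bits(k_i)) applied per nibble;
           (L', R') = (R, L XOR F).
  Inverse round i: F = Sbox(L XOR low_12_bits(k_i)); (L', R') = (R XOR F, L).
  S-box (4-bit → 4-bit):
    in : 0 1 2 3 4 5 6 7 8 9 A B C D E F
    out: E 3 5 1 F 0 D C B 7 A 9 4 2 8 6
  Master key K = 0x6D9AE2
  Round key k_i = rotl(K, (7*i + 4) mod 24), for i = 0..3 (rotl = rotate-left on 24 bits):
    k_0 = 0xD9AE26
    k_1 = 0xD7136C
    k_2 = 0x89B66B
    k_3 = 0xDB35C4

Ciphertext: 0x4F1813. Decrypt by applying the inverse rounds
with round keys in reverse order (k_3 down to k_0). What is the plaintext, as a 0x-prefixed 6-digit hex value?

0x601BFE

s_0 = ciphertext = 0x4F1813
s_1 = InvRound(s_0, k_3) = 0xB034F1
s_2 = InvRound(s_1, k_2) = 0x62AB03
s_3 = InvRound(s_2, k_1) = 0xBFE62A
s_4 = InvRound(s_3, k_0) = 0x601BFE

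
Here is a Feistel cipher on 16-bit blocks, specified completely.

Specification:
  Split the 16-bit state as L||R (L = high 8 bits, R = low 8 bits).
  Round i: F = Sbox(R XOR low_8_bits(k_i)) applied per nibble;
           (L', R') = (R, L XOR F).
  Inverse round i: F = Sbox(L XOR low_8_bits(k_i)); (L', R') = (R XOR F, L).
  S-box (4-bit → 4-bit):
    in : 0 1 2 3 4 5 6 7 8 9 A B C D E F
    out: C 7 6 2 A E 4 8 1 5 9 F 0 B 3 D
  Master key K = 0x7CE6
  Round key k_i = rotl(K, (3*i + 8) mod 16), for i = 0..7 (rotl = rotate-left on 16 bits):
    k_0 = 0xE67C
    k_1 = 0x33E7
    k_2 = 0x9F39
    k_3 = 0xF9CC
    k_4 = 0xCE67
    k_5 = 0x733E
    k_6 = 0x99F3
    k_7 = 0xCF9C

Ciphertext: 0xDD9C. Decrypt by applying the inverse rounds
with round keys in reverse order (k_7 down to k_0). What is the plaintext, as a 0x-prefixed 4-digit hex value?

s_0 = ciphertext = 0xDD9C
s_1 = InvRound(s_0, k_7) = 0x3BDD
s_2 = InvRound(s_1, k_6) = 0xDC3B
s_3 = InvRound(s_2, k_5) = 0x0DDC
s_4 = InvRound(s_3, k_4) = 0x950D
s_5 = InvRound(s_4, k_3) = 0xE895
s_6 = InvRound(s_5, k_2) = 0x22E8
s_7 = InvRound(s_6, k_1) = 0xE622
s_8 = InvRound(s_7, k_0) = 0x7BE6

0x7BE6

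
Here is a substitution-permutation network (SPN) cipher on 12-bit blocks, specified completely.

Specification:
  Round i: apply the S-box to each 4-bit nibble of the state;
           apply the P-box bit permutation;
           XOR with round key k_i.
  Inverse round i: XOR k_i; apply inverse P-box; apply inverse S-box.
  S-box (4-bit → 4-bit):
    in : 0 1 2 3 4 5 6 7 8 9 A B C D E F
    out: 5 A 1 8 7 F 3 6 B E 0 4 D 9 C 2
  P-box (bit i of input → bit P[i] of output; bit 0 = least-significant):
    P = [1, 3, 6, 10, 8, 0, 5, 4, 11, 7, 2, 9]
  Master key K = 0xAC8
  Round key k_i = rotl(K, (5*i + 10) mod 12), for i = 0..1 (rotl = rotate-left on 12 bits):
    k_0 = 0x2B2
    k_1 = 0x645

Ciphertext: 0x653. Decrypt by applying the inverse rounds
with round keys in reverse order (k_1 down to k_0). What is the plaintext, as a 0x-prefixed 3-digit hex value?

0x62A

s_0 = ciphertext = 0x653
s_1 = InvRound(s_0, k_1) = 0xB32
s_2 = InvRound(s_1, k_0) = 0x62A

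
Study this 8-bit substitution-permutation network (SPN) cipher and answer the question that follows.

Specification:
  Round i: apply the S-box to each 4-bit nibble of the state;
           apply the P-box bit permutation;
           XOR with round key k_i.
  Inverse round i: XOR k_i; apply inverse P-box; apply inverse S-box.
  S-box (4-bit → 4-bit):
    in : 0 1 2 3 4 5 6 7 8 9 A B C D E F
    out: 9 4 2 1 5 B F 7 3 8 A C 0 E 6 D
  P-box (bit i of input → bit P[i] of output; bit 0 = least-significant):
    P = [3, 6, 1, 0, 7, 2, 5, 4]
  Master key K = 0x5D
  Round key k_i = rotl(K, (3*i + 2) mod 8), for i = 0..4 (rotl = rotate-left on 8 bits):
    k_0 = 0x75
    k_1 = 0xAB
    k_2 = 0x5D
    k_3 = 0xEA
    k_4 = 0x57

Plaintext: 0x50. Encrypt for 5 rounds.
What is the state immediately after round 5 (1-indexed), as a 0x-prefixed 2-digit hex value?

s_0 = plaintext = 0x50
s_1 = Round(s_0, k_0) = 0xE8
s_2 = Round(s_1, k_1) = 0xC7
s_3 = Round(s_2, k_2) = 0x17
s_4 = Round(s_3, k_3) = 0x80
s_5 = Round(s_4, k_4) = 0xDA

0xDA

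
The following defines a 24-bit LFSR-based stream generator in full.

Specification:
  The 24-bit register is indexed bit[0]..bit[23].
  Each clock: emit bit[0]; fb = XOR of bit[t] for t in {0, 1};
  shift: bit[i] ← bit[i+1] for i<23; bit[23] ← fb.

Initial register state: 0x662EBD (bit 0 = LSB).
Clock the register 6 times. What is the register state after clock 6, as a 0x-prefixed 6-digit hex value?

0x8D98BA

reg_0 = 0x662EBD
clock 1: out=1, reg = 0xB3175E
clock 2: out=0, reg = 0xD98BAF
clock 3: out=1, reg = 0x6CC5D7
clock 4: out=1, reg = 0x3662EB
clock 5: out=1, reg = 0x1B3175
clock 6: out=1, reg = 0x8D98BA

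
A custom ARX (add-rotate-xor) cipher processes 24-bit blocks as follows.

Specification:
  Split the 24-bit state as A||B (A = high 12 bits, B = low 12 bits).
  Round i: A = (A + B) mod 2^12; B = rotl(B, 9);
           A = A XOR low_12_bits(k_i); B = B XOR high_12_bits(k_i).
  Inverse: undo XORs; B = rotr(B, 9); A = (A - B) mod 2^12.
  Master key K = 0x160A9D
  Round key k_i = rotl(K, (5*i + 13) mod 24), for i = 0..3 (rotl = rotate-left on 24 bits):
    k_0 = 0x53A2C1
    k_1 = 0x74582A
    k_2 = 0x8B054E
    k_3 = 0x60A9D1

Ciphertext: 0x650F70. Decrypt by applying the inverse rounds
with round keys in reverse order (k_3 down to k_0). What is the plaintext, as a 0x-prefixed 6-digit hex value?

s_0 = ciphertext = 0x650F70
s_1 = InvRound(s_0, k_3) = 0x3ADBD4
s_2 = InvRound(s_1, k_2) = 0xBC2B21
s_3 = InvRound(s_2, k_1) = 0x0C2326
s_4 = InvRound(s_3, k_0) = 0x1200E3

0x1200E3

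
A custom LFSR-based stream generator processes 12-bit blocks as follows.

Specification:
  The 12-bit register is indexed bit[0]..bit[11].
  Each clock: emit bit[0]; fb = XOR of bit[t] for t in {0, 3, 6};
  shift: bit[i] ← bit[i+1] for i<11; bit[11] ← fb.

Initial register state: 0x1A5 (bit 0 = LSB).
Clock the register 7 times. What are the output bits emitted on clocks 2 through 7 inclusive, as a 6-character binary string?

reg_0 = 0x1A5
clock 1: out=1, reg = 0x8D2
clock 2: out=0, reg = 0xC69
clock 3: out=1, reg = 0xE34
clock 4: out=0, reg = 0x71A
clock 5: out=0, reg = 0xB8D
clock 6: out=1, reg = 0x5C6
clock 7: out=0, reg = 0xAE3

010010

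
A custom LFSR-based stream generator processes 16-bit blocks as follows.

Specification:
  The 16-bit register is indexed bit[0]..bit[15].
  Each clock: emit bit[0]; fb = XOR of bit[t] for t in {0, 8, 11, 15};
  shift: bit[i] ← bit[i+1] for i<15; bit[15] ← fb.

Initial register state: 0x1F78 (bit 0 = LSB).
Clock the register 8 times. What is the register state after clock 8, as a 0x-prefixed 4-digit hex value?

reg_0 = 0x1F78
clock 1: out=0, reg = 0x0FBC
clock 2: out=0, reg = 0x07DE
clock 3: out=0, reg = 0x83EF
clock 4: out=1, reg = 0xC1F7
clock 5: out=1, reg = 0xE0FB
clock 6: out=1, reg = 0x707D
clock 7: out=1, reg = 0xB83E
clock 8: out=0, reg = 0x5C1F

0x5C1F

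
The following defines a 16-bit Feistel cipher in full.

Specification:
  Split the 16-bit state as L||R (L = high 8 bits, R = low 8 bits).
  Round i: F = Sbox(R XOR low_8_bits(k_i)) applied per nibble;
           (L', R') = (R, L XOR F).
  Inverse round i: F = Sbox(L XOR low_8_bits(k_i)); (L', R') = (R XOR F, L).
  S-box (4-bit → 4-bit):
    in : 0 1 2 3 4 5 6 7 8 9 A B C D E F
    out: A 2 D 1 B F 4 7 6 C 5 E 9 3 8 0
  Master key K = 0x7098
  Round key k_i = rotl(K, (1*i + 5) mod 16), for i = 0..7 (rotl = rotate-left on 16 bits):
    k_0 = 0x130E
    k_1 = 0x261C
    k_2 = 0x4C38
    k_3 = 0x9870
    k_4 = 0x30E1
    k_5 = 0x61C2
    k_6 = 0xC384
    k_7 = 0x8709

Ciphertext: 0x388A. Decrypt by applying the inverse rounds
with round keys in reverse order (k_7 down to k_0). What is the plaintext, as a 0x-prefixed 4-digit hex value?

s_0 = ciphertext = 0x388A
s_1 = InvRound(s_0, k_7) = 0x9838
s_2 = InvRound(s_1, k_6) = 0x1198
s_3 = InvRound(s_2, k_5) = 0xA911
s_4 = InvRound(s_3, k_4) = 0xA7A9
s_5 = InvRound(s_4, k_3) = 0x9EA7
s_6 = InvRound(s_5, k_2) = 0xF39E
s_7 = InvRound(s_6, k_1) = 0x1EF3
s_8 = InvRound(s_7, k_0) = 0xD91E

0xD91E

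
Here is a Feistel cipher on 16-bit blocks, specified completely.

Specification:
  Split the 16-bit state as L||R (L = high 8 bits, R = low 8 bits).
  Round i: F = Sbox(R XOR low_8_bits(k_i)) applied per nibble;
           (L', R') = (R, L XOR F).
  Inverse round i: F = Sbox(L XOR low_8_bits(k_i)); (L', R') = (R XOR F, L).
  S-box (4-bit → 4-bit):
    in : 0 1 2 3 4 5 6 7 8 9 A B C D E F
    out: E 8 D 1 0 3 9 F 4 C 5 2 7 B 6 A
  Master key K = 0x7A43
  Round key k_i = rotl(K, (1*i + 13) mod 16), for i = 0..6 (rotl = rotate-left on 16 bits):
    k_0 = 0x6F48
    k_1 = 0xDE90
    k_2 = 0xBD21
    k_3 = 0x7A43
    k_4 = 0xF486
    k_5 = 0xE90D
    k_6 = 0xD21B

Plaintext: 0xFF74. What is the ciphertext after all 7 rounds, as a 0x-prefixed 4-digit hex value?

s_0 = plaintext = 0xFF74
s_1 = Round(s_0, k_0) = 0x74E8
s_2 = Round(s_1, k_1) = 0xE880
s_3 = Round(s_2, k_2) = 0x80B0
s_4 = Round(s_3, k_3) = 0xB021
s_5 = Round(s_4, k_4) = 0x21EF
s_6 = Round(s_5, k_5) = 0xEF4C
s_7 = Round(s_6, k_6) = 0x4CD0

0x4CD0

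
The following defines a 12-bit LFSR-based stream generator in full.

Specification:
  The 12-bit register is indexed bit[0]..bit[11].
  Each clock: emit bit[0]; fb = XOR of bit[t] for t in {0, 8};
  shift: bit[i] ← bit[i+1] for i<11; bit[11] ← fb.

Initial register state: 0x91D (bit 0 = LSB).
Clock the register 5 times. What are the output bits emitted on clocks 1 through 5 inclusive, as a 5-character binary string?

reg_0 = 0x91D
clock 1: out=1, reg = 0x48E
clock 2: out=0, reg = 0x247
clock 3: out=1, reg = 0x923
clock 4: out=1, reg = 0x491
clock 5: out=1, reg = 0xA48

10111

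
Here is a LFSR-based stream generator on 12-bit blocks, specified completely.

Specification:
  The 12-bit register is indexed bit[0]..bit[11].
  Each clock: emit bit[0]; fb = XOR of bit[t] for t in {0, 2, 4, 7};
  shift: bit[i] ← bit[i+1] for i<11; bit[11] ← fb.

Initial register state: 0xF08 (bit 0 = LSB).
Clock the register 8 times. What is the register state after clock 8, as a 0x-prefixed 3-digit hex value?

0xA4F

reg_0 = 0xF08
clock 1: out=0, reg = 0x784
clock 2: out=0, reg = 0x3C2
clock 3: out=0, reg = 0x9E1
clock 4: out=1, reg = 0x4F0
clock 5: out=0, reg = 0x278
clock 6: out=0, reg = 0x93C
clock 7: out=0, reg = 0x49E
clock 8: out=0, reg = 0xA4F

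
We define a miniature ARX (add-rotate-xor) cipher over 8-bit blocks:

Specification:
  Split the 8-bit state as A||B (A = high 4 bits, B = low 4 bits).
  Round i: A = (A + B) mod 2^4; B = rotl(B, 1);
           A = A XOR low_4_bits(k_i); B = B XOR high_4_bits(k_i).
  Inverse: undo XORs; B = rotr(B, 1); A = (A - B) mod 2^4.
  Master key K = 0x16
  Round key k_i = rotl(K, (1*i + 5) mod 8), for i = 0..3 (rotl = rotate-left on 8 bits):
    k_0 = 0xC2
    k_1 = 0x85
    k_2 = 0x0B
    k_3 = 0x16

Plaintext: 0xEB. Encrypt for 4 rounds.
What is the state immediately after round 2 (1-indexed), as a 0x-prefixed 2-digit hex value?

0x3F

s_0 = plaintext = 0xEB
s_1 = Round(s_0, k_0) = 0xBB
s_2 = Round(s_1, k_1) = 0x3F
s_3 = Round(s_2, k_2) = 0x9F
s_4 = Round(s_3, k_3) = 0xEE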